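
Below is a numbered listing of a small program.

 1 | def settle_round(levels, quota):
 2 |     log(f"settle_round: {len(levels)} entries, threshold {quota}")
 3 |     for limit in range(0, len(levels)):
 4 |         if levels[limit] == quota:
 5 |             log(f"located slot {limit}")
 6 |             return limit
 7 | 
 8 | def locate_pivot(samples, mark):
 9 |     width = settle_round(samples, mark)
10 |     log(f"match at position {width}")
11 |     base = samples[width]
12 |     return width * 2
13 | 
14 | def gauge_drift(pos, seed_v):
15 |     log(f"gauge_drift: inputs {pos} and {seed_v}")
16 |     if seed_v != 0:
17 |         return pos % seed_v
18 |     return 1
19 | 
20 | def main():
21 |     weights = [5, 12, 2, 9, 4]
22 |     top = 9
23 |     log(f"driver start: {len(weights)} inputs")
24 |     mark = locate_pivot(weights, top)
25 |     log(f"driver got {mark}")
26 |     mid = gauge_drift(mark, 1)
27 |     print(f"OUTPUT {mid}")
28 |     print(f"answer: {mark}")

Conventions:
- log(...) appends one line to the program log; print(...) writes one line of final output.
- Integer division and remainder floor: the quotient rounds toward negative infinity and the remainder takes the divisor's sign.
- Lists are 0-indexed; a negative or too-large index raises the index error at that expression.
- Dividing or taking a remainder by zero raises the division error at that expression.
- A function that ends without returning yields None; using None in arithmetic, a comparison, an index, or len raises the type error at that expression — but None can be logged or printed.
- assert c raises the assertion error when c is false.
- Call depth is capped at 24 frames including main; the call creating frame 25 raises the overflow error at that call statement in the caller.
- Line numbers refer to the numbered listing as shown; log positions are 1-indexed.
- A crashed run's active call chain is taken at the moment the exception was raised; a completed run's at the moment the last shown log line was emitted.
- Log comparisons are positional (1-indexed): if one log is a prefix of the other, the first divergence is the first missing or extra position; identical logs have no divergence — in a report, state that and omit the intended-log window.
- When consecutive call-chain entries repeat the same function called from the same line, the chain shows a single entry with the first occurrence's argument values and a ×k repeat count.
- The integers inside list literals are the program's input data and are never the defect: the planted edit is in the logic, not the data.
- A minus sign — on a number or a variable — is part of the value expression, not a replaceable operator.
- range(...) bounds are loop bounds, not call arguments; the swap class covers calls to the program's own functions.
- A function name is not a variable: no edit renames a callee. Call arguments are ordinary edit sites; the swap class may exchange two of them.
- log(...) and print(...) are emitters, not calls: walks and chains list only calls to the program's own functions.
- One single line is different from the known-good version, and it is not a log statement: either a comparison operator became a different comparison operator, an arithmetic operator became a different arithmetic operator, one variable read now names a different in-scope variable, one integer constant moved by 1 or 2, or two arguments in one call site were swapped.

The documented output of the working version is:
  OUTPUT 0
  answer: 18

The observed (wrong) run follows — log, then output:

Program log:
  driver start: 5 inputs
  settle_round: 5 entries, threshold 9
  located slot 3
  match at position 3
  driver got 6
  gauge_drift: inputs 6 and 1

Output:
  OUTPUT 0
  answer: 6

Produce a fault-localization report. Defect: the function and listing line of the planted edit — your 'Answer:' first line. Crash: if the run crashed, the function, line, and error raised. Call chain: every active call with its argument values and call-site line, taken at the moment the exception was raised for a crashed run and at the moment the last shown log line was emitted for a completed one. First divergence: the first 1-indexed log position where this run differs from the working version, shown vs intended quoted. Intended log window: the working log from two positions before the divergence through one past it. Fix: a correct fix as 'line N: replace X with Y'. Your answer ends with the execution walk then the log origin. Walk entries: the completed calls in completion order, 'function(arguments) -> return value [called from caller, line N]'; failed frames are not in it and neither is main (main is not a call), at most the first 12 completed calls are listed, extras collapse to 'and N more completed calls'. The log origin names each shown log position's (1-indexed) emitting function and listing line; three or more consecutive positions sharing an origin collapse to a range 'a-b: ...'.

Answer: the defect is in locate_pivot at line 12.
Key fact: Everything matches until log position 5, which reads 'driver got 6' in place of 'driver got 18'.
Call chain: main -> gauge_drift(6, 1) (called at line 26).
First divergence: position 5 — the shown line 'driver got 6' should read 'driver got 18'.
Intended log window:
  3: located slot 3
  4: match at position 3
  5: driver got 18
  6: gauge_drift: inputs 18 and 1
Execution walk:
  settle_round([5, 12, 2, 9, 4], 9) -> 3  [called from locate_pivot, line 9]
  locate_pivot([5, 12, 2, 9, 4], 9) -> 6  [called from main, line 24]
  gauge_drift(6, 1) -> 0  [called from main, line 26]
Log line origins:
  1: logged in main at line 23
  2: logged in settle_round at line 2
  3: logged in settle_round at line 5
  4: logged in locate_pivot at line 10
  5: logged in main at line 25
  6: logged in gauge_drift at line 15
A correct fix: line 12: replace `width` with `base`.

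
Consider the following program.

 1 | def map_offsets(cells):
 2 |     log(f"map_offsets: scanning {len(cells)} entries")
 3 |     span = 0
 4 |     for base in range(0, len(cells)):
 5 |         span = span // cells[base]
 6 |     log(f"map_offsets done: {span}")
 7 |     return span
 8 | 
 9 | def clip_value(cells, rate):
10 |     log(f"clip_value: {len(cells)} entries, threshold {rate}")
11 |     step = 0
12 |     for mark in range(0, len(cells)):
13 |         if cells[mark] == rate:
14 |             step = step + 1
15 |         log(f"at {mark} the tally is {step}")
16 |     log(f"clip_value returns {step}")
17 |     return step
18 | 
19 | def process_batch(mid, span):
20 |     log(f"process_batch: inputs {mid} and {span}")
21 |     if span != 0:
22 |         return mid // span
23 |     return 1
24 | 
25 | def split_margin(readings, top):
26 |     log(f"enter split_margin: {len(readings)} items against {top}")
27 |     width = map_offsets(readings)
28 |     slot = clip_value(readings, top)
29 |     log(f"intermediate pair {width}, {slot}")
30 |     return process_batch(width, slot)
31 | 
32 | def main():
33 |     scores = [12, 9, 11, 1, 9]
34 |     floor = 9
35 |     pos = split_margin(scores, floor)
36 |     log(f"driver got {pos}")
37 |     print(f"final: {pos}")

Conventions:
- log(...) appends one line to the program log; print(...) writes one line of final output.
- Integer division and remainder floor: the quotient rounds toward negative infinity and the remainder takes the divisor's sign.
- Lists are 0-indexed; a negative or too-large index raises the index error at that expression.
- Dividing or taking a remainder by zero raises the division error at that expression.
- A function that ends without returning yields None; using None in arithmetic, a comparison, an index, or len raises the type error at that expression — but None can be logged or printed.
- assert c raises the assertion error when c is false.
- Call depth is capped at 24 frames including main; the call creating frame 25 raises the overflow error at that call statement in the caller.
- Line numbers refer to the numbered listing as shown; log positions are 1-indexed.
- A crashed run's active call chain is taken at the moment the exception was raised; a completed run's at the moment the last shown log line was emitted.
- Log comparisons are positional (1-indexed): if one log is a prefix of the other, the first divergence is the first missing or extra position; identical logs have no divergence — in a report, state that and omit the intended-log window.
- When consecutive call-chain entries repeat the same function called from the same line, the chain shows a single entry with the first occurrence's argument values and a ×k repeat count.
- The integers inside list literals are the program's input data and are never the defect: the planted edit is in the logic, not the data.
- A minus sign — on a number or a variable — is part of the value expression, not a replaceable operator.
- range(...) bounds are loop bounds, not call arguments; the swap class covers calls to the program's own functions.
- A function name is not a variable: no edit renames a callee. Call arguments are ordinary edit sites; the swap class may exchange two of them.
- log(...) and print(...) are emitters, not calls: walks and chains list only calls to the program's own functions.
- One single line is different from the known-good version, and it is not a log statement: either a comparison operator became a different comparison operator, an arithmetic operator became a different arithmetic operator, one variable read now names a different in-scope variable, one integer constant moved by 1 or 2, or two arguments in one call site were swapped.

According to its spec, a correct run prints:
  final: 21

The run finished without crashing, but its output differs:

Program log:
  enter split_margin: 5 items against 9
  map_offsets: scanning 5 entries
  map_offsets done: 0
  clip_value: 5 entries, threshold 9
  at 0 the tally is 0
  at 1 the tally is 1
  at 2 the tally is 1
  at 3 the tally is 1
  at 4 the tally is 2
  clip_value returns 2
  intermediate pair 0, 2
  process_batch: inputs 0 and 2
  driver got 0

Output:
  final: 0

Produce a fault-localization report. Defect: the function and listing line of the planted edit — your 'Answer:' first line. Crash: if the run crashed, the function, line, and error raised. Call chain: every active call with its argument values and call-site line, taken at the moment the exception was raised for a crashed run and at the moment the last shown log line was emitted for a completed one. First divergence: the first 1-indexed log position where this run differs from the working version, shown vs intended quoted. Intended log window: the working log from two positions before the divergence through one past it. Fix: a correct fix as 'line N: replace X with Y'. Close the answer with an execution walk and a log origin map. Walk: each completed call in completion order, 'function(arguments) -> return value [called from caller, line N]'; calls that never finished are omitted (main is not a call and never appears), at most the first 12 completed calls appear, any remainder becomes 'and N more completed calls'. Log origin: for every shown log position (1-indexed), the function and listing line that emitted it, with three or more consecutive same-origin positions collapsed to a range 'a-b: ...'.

Answer: the defect is in map_offsets at line 5.
Key observation: The earliest visible damage is log position 3 — 'map_offsets done: 0' rather than the intended 'map_offsets done: 42'.
Call chain: main.
First divergence: at position 3 the run shows 'map_offsets done: 0' where the working version logs 'map_offsets done: 42'.
Intended log window:
  1: enter split_margin: 5 items against 9
  2: map_offsets: scanning 5 entries
  3: map_offsets done: 42
  4: clip_value: 5 entries, threshold 9
Execution walk:
  map_offsets([12, 9, 11, 1, 9]) -> 0  [called from split_margin, line 27]
  clip_value([12, 9, 11, 1, 9], 9) -> 2  [called from split_margin, line 28]
  process_batch(0, 2) -> 0  [called from split_margin, line 30]
  split_margin([12, 9, 11, 1, 9], 9) -> 0  [called from main, line 35]
Log line origins:
  1 — split_margin, line 26
  2 — map_offsets, line 2
  3 — map_offsets, line 6
  4 — clip_value, line 10
  5-9 — clip_value, line 15
  10 — clip_value, line 16
  11 — split_margin, line 29
  12 — process_batch, line 20
  13 — main, line 36
A correct fix: line 5: replace `//` with `+`.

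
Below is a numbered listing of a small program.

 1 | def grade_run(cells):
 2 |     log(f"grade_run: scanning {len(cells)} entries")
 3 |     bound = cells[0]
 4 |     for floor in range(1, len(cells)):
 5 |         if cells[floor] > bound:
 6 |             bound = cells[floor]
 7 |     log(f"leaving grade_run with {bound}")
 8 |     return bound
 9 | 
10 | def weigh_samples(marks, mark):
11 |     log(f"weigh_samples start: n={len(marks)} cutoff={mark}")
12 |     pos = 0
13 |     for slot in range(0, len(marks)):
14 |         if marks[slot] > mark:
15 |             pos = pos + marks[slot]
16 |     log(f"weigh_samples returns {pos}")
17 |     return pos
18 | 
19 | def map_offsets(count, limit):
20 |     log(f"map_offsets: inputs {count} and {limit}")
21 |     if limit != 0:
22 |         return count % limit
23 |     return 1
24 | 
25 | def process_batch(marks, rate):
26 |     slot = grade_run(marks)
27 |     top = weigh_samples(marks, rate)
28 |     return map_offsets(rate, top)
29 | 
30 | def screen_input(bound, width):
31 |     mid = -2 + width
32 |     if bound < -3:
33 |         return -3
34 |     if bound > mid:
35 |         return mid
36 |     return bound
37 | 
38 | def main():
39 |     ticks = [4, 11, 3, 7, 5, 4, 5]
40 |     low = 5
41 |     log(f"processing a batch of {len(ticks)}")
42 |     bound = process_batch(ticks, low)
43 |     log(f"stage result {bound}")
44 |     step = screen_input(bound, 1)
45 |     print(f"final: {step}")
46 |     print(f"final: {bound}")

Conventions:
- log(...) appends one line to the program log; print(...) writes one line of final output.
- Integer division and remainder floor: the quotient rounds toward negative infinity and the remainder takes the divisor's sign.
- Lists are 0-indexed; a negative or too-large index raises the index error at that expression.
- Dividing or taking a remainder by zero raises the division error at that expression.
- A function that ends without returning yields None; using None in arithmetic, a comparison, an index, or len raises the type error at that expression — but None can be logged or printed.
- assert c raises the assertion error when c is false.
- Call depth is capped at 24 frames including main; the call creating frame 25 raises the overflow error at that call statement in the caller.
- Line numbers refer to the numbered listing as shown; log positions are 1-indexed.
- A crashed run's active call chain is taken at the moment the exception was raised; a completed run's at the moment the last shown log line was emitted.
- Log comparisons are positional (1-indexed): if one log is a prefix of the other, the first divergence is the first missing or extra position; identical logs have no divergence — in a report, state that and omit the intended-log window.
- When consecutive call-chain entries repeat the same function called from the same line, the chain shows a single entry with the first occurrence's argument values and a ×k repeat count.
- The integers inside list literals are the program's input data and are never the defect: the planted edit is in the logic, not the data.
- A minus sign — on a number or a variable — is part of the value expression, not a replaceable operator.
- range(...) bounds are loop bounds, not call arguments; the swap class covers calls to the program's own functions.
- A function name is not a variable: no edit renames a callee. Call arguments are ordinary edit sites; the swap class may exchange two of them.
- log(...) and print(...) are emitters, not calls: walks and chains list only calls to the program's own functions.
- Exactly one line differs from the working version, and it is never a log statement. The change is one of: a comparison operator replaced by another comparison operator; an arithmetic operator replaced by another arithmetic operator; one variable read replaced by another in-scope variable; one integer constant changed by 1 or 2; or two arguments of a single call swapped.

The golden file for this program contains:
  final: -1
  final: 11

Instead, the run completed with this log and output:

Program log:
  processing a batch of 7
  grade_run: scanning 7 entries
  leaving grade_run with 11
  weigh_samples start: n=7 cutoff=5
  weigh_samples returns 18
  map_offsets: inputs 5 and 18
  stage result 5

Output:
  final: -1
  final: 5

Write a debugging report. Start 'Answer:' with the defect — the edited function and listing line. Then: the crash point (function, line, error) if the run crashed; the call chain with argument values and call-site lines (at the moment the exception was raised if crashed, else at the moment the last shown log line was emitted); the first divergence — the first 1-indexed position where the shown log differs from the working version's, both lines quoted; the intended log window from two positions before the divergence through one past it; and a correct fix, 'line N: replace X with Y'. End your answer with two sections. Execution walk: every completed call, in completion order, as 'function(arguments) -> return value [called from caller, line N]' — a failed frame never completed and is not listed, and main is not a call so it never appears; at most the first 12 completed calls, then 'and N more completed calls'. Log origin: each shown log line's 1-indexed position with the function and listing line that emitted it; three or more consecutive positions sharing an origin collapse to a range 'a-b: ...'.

Answer: the defect is in process_batch at line 28.
Key observation: At log position 6 the runs split — shown 'map_offsets: inputs 5 and 18', but the working version logs 'map_offsets: inputs 11 and 18'.
Call chain: main.
First divergence: position 6; shown 'map_offsets: inputs 5 and 18' vs intended 'map_offsets: inputs 11 and 18'.
Intended log window:
  4: weigh_samples start: n=7 cutoff=5
  5: weigh_samples returns 18
  6: map_offsets: inputs 11 and 18
  7: stage result 11
Execution walk:
  grade_run([4, 11, 3, 7, 5, 4, 5]) -> 11  [called from process_batch, line 26]
  weigh_samples([4, 11, 3, 7, 5, 4, 5], 5) -> 18  [called from process_batch, line 27]
  map_offsets(5, 18) -> 5  [called from process_batch, line 28]
  process_batch([4, 11, 3, 7, 5, 4, 5], 5) -> 5  [called from main, line 42]
  screen_input(5, 1) -> -1  [called from main, line 44]
Log origin:
  1: emitted by main (line 41)
  2: emitted by grade_run (line 2)
  3: emitted by grade_run (line 7)
  4: emitted by weigh_samples (line 11)
  5: emitted by weigh_samples (line 16)
  6: emitted by map_offsets (line 20)
  7: emitted by main (line 43)
A correct fix: line 28: replace `rate` with `slot`.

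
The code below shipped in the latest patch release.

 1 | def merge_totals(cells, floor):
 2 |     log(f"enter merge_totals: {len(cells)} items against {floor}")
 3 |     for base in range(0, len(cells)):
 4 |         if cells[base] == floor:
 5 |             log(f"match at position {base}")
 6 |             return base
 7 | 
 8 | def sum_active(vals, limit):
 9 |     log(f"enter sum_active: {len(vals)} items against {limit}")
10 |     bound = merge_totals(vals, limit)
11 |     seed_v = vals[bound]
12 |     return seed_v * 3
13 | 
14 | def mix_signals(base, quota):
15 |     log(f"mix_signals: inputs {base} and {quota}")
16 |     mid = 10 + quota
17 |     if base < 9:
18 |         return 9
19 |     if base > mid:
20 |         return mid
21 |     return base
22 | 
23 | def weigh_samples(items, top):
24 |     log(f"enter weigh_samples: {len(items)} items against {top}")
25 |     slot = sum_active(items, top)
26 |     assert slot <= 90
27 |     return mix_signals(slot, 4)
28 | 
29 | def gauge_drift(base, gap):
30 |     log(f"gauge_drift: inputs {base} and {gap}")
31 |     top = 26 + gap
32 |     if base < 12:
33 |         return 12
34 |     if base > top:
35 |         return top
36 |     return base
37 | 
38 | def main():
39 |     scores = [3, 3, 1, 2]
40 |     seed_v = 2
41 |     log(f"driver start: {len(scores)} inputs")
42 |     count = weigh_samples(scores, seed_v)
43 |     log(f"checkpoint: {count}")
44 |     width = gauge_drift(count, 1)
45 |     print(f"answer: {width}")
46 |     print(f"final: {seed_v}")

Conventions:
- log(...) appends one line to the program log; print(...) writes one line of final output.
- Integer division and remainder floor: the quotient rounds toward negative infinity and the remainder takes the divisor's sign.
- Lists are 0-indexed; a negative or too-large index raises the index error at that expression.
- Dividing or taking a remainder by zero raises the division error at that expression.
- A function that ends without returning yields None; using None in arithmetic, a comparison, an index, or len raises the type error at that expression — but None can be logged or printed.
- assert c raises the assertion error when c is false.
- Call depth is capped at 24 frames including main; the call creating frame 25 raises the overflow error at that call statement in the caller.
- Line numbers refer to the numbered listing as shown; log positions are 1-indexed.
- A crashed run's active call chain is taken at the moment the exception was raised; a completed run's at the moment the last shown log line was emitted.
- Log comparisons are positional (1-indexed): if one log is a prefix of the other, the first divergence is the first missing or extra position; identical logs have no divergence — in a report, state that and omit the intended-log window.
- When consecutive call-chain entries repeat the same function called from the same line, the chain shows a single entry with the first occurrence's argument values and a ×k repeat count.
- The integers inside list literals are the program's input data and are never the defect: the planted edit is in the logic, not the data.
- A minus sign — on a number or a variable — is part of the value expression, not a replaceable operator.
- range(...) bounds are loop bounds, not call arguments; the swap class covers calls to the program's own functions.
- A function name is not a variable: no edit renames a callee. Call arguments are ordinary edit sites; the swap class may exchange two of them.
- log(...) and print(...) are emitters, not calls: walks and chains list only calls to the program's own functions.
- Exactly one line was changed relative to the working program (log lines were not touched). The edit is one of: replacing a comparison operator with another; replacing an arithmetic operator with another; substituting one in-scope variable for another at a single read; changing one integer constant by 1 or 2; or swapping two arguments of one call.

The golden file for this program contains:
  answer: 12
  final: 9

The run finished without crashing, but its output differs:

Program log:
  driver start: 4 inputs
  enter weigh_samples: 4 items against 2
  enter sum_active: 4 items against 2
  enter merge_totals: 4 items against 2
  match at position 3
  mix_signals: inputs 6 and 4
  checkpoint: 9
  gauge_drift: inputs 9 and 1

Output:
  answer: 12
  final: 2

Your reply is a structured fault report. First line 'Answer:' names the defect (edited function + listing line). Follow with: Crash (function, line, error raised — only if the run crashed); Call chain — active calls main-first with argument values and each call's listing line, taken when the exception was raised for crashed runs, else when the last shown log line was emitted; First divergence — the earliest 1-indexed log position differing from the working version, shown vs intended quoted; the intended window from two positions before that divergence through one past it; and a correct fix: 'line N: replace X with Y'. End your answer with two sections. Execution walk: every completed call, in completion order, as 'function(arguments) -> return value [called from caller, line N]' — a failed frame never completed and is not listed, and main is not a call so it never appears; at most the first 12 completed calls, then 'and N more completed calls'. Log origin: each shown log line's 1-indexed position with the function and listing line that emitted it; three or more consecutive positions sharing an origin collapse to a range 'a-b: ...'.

Answer: the defect is in main at line 46.
The tell: Every logged value matches the working version; the printed result is what differs.
Call chain: main -> gauge_drift(9, 1) (called at line 44).
First divergence: none — the logs agree in full.
Execution walk:
  merge_totals([3, 3, 1, 2], 2) -> 3  [called from sum_active, line 10]
  sum_active([3, 3, 1, 2], 2) -> 6  [called from weigh_samples, line 25]
  mix_signals(6, 4) -> 9  [called from weigh_samples, line 27]
  weigh_samples([3, 3, 1, 2], 2) -> 9  [called from main, line 42]
  gauge_drift(9, 1) -> 12  [called from main, line 44]
Origin of each log line:
  1: logged in main at line 41
  2: logged in weigh_samples at line 24
  3: logged in sum_active at line 9
  4: logged in merge_totals at line 2
  5: logged in merge_totals at line 5
  6: logged in mix_signals at line 15
  7: logged in main at line 43
  8: logged in gauge_drift at line 30
A correct fix: line 46: replace `seed_v` with `count`.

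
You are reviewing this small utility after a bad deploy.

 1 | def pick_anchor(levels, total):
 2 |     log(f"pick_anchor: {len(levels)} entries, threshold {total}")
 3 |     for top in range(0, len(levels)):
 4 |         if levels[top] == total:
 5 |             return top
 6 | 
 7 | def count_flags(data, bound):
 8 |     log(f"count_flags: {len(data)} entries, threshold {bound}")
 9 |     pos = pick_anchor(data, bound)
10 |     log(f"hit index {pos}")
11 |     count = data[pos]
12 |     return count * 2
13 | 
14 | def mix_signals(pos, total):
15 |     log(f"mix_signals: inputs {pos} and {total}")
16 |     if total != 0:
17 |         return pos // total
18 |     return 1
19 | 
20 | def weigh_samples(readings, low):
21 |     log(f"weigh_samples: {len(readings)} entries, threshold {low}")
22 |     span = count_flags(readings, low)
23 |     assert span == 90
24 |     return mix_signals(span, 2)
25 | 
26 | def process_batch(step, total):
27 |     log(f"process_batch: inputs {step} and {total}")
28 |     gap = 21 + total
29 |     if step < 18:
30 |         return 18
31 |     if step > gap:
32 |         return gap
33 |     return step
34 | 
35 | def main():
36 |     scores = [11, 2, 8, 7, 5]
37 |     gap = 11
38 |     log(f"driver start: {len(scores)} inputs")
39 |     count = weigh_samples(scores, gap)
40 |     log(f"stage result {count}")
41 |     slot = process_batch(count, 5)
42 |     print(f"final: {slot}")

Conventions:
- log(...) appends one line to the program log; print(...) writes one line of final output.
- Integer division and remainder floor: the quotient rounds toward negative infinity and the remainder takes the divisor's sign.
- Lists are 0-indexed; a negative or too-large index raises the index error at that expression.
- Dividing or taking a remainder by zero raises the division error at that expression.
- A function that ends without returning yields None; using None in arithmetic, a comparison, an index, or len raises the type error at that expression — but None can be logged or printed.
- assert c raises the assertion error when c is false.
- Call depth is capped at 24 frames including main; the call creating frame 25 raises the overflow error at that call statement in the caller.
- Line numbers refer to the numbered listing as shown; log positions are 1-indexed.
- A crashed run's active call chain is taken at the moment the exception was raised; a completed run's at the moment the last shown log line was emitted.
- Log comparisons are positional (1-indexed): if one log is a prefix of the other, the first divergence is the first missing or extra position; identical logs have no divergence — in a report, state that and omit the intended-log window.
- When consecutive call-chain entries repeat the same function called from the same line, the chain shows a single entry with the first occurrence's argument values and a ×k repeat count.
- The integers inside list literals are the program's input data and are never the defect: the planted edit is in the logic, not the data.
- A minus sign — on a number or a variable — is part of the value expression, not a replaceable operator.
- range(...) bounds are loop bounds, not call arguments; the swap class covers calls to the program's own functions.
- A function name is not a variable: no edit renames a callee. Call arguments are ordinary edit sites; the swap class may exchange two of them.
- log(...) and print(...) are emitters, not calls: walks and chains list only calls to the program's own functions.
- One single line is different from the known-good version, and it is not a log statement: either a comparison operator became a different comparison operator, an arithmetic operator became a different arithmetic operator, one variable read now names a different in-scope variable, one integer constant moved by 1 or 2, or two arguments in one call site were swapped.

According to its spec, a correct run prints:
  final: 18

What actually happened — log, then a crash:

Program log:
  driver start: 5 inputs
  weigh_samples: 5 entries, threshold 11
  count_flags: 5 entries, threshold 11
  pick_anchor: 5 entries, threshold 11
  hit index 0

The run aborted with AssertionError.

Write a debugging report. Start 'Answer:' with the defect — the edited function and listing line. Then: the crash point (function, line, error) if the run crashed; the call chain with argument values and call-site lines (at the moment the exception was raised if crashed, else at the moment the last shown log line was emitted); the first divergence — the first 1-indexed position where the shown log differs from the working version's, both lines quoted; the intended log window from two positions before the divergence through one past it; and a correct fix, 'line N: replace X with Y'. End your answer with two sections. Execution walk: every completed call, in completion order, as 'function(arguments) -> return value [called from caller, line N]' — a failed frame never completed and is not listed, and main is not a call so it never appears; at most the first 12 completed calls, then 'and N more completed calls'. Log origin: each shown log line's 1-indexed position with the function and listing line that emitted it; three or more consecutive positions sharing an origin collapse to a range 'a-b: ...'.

Answer: the defect is in weigh_samples at line 23.
Core observation: A complete run would log 'mix_signals: inputs 22 and 2' next, but this one stopped at 5 lines.
Crash: weigh_samples, line 23, AssertionError.
Call chain: main -> weigh_samples([11, 2, 8, 7, 5], 11) (called at line 39).
First divergence: position 6 — the faulty run's log ends after 5 lines; the working version continues with 'mix_signals: inputs 22 and 2'.
Intended log window:
  4: pick_anchor: 5 entries, threshold 11
  5: hit index 0
  6: mix_signals: inputs 22 and 2
  7: stage result 11
Execution walk:
  pick_anchor([11, 2, 8, 7, 5], 11) -> 0  [called from count_flags, line 9]
  count_flags([11, 2, 8, 7, 5], 11) -> 22  [called from weigh_samples, line 22]
Log origins:
  1 — main, line 38
  2 — weigh_samples, line 21
  3 — count_flags, line 8
  4 — pick_anchor, line 2
  5 — count_flags, line 10
A correct fix: line 23: replace `==` with `<=`.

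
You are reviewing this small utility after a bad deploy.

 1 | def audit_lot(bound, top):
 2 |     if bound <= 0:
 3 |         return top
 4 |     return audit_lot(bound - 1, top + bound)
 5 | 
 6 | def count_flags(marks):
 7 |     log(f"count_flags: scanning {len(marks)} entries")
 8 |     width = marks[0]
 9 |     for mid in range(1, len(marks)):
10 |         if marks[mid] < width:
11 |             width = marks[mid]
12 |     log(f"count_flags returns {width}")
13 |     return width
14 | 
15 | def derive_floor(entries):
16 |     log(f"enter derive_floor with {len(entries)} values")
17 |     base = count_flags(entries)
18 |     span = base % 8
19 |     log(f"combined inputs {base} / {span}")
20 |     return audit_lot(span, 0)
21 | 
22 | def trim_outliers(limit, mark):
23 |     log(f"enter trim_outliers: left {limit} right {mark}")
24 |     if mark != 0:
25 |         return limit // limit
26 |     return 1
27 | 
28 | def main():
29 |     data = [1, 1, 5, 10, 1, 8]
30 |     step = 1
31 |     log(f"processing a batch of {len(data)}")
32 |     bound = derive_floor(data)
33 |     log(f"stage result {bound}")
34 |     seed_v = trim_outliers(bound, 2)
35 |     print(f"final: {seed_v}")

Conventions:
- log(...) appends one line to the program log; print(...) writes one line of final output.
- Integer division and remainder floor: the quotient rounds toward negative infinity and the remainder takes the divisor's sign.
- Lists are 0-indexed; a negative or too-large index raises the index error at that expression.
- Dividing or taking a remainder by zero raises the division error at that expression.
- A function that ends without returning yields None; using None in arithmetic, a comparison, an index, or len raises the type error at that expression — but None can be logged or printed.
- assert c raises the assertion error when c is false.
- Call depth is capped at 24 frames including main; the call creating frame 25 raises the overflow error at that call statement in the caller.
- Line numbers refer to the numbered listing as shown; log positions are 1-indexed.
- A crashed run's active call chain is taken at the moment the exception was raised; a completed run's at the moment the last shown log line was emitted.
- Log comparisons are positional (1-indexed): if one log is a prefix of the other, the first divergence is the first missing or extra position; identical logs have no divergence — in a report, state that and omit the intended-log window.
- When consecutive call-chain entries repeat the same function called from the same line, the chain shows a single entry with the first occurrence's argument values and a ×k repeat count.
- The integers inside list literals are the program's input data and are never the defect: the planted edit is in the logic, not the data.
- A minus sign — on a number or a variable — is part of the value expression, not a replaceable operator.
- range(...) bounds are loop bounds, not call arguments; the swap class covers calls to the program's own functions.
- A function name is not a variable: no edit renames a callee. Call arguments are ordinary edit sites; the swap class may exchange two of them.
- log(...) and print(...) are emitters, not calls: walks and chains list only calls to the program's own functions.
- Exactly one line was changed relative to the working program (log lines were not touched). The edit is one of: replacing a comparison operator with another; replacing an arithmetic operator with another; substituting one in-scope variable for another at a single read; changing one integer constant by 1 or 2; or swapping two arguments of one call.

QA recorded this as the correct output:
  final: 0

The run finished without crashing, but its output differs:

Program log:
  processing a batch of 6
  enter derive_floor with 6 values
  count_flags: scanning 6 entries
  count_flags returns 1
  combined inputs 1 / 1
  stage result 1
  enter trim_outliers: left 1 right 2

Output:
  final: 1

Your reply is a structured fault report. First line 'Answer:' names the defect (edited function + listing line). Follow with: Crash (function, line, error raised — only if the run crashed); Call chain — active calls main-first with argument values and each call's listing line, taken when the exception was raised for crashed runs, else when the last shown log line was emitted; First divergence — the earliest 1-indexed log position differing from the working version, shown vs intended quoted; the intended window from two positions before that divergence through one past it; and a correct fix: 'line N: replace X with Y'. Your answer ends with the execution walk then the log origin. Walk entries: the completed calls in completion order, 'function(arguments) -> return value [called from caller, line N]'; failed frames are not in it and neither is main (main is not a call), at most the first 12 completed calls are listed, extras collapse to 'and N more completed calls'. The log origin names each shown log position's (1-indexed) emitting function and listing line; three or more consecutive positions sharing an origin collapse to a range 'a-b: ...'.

Answer: the defect is in trim_outliers at line 25.
Core observation: Log streams are identical — the defect surfaces only in the printed output.
Call chain: main -> trim_outliers(1, 2) (called at line 34).
First divergence: there is none — every log position agrees.
Execution walk:
  count_flags([1, 1, 5, 10, 1, 8]) -> 1  [called from derive_floor, line 17]
  audit_lot(0, 1) -> 1  [called from audit_lot, line 4]
  audit_lot(1, 0) -> 1  [called from derive_floor, line 20]
  derive_floor([1, 1, 5, 10, 1, 8]) -> 1  [called from main, line 32]
  trim_outliers(1, 2) -> 1  [called from main, line 34]
Log line origins:
  1: from main, line 31
  2: from derive_floor, line 16
  3: from count_flags, line 7
  4: from count_flags, line 12
  5: from derive_floor, line 19
  6: from main, line 33
  7: from trim_outliers, line 23
A correct fix: line 25: replace `limit // limit` with `limit // mark`.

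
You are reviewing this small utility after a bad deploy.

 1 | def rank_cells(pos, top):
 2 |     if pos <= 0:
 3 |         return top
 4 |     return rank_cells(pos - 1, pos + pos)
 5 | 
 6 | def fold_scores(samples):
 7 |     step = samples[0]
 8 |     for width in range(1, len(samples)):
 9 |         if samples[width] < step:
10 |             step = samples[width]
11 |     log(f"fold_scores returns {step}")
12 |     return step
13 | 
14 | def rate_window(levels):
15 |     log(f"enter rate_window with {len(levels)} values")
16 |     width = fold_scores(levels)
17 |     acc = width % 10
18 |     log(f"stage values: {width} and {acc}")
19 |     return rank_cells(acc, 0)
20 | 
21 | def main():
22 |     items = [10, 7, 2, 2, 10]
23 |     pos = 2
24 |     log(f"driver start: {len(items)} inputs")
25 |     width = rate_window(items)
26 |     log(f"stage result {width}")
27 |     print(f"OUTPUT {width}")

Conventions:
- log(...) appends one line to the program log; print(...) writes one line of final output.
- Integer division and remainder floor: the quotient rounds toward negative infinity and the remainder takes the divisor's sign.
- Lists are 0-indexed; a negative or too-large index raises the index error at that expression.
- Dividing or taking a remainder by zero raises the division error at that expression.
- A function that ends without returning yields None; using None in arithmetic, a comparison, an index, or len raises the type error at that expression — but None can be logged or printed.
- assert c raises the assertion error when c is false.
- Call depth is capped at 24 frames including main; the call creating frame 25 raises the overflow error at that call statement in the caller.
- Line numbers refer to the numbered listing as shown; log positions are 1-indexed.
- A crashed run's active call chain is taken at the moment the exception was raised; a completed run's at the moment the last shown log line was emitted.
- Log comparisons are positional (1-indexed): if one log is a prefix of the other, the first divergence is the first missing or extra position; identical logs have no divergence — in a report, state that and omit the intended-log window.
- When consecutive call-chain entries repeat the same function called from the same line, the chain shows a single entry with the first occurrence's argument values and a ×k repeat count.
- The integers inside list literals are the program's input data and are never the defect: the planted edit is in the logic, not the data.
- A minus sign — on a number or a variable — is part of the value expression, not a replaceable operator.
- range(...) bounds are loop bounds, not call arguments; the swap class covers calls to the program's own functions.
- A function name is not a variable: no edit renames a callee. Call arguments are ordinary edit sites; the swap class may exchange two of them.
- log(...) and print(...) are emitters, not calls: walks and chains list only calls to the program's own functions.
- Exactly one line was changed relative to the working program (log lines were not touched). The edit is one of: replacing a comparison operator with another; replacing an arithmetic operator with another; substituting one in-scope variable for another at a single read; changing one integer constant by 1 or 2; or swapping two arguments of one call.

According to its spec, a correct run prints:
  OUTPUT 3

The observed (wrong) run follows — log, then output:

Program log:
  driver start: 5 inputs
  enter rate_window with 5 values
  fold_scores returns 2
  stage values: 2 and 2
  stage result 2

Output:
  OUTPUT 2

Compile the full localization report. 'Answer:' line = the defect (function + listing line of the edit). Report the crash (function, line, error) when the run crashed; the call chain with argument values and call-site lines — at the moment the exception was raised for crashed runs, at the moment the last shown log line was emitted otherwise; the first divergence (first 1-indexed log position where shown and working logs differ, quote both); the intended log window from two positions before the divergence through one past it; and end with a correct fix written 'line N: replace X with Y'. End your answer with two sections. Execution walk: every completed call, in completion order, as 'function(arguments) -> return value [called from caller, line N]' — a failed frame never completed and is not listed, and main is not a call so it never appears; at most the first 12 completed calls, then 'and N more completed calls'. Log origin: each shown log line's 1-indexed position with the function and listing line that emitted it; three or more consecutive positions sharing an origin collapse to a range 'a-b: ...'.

Answer: the defect is in rank_cells at line 4.
Key observation: Log line 5 is where behavior first shows: 'stage result 2' appears instead of 'stage result 3'.
Call chain: main.
First divergence: position 5 — shown 'stage result 2', intended 'stage result 3'.
Intended log window:
  3: fold_scores returns 2
  4: stage values: 2 and 2
  5: stage result 3
Execution walk:
  fold_scores([10, 7, 2, 2, 10]) -> 2  [called from rate_window, line 16]
  rank_cells(0, 2) -> 2  [called from rank_cells, line 4]
  rank_cells(1, 4) -> 2  [called from rank_cells, line 4]
  rank_cells(2, 0) -> 2  [called from rate_window, line 19]
  rate_window([10, 7, 2, 2, 10]) -> 2  [called from main, line 25]
Log line origins:
  1: from main, line 24
  2: from rate_window, line 15
  3: from fold_scores, line 11
  4: from rate_window, line 18
  5: from main, line 26
A correct fix: line 4: replace `pos + pos` with `top + pos`.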